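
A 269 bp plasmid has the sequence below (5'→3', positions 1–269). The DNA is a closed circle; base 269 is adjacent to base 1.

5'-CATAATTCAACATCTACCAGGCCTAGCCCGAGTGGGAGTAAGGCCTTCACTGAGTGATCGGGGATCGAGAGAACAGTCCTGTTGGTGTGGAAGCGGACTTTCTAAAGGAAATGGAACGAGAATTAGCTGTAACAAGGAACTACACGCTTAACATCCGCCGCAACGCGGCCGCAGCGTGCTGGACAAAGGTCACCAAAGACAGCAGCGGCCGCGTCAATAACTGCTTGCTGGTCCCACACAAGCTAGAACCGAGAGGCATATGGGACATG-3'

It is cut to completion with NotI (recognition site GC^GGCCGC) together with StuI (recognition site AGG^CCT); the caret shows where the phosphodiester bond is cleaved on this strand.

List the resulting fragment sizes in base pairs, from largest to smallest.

123, 84, 40, 22 bp

NotI sites (GCGGCCGC) start at positions 165, 205.
NotI cuts after base 2 of each site, so after positions 166, 206.
StuI sites (AGGCCT) start at positions 19, 41.
StuI cuts after base 3 of each site, so after positions 21, 43.
Combined cut positions: 21, 43, 166, 206.
Circular molecule, 4 cuts → 4 fragments:
  22–43 → 22 bp
  44–166 → 123 bp
  167–206 → 40 bp
  207–269 then 1–21 → 63 + 21 = 84 bp
Sorted largest to smallest: 123, 84, 40, 22 bp.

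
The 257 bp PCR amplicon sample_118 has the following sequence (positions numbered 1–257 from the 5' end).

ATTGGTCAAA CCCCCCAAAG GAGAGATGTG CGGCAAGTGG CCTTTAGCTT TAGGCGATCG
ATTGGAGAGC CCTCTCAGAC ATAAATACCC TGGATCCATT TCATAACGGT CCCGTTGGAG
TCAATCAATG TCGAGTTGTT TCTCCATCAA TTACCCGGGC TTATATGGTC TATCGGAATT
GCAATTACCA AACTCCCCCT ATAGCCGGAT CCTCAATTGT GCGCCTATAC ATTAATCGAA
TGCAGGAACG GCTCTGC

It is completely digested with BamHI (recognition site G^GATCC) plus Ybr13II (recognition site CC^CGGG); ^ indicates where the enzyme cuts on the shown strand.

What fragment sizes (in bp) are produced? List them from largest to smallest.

BamHI sites (GGATCC) start at positions 92, 207.
BamHI cuts after the first base of each site, so after positions 92, 207.
The Ybr13II site (CCCGGG) starts at position 154.
Ybr13II cuts after base 2 of each site, so after position 155.
Combined cut positions: 92, 155, 207.
Linear molecule, 3 cuts → 4 fragments:
  1–92 → 92 bp
  93–155 → 63 bp
  156–207 → 52 bp
  208–257 → 50 bp
Sorted largest to smallest: 92, 63, 52, 50 bp.

92, 63, 52, 50 bp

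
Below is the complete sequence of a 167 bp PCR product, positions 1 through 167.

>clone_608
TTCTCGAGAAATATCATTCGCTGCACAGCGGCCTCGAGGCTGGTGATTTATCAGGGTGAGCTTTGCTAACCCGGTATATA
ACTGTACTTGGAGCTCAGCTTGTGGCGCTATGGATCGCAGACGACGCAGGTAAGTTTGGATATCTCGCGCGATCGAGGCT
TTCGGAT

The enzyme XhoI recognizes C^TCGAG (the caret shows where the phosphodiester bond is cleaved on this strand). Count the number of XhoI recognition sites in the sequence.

2

CTCGAG occurs starting at positions 3, 33.
XhoI cuts at 2 sites.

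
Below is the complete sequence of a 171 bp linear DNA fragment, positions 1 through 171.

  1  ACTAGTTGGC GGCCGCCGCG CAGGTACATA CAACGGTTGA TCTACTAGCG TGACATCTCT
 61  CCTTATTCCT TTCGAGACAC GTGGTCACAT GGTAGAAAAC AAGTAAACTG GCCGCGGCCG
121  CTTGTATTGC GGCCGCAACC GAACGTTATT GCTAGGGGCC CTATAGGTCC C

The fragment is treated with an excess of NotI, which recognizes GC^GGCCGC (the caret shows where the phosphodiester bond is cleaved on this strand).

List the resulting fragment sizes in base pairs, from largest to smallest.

NotI sites (GCGGCCGC) start at positions 9, 114, 129.
NotI cuts after base 2 of each site, so after positions 10, 115, 130.
Linear molecule, 3 cuts → 4 fragments:
  1–10 → 10 bp
  11–115 → 105 bp
  116–130 → 15 bp
  131–171 → 41 bp
Sorted largest to smallest: 105, 41, 15, 10 bp.

105, 41, 15, 10 bp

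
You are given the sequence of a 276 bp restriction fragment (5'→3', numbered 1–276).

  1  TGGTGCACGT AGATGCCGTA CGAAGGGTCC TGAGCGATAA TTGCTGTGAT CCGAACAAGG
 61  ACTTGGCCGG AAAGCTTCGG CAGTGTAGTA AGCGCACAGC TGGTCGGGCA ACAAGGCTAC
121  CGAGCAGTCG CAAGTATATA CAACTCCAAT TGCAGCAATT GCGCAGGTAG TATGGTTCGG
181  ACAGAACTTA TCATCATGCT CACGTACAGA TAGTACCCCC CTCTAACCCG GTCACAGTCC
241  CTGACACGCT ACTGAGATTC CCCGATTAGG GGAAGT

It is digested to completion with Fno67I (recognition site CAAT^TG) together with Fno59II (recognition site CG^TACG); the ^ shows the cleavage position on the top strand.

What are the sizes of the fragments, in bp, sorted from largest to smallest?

132, 117, 18, 9 bp

Fno67I sites (CAATTG) start at positions 147, 156.
Fno67I cuts after base 4 of each site, so after positions 150, 159.
The Fno59II site (CGTACG) starts at position 17.
Fno59II cuts after base 2 of each site, so after position 18.
Combined cut positions: 18, 150, 159.
Linear molecule, 3 cuts → 4 fragments:
  1–18 → 18 bp
  19–150 → 132 bp
  151–159 → 9 bp
  160–276 → 117 bp
Sorted largest to smallest: 132, 117, 18, 9 bp.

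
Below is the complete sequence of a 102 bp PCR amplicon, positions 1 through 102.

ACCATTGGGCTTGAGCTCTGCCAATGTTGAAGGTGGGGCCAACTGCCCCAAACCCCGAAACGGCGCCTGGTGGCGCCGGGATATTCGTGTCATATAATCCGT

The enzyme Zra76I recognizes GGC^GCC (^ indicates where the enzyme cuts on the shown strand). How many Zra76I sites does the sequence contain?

2

GGCGCC occurs starting at positions 62, 72.
Zra76I cuts at 2 sites.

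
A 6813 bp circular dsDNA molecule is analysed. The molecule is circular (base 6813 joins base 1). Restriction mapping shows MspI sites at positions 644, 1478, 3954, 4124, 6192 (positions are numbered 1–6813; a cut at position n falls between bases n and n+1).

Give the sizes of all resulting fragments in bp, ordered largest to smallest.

2476, 2068, 1265, 834, 170 bp

Circular molecule, 5 cuts → 5 fragments:
  1478 − 644 = 834 bp
  3954 − 1478 = 2476 bp
  4124 − 3954 = 170 bp
  6192 − 4124 = 2068 bp
  wrap: 6813 − 6192 + 644 = 1265 bp
Sorted largest to smallest: 2476, 2068, 1265, 834, 170 bp.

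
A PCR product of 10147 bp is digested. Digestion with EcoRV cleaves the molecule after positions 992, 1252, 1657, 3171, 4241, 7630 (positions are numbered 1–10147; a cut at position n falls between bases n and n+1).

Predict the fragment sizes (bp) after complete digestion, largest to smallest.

Linear molecule, 6 cuts → 7 fragments:
  992 − 0 = 992 bp
  1252 − 992 = 260 bp
  1657 − 1252 = 405 bp
  3171 − 1657 = 1514 bp
  4241 − 3171 = 1070 bp
  7630 − 4241 = 3389 bp
  10147 − 7630 = 2517 bp
Sorted largest to smallest: 3389, 2517, 1514, 1070, 992, 405, 260 bp.

3389, 2517, 1514, 1070, 992, 405, 260 bp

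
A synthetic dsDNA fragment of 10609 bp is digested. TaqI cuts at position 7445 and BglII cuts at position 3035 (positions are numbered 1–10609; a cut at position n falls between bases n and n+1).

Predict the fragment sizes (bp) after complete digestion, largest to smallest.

4410, 3164, 3035 bp

Combined cut positions (sorted): 3035, 7445.
Linear molecule, 2 cuts → 3 fragments:
  3035 − 0 = 3035 bp
  7445 − 3035 = 4410 bp
  10609 − 7445 = 3164 bp
Sorted largest to smallest: 4410, 3164, 3035 bp.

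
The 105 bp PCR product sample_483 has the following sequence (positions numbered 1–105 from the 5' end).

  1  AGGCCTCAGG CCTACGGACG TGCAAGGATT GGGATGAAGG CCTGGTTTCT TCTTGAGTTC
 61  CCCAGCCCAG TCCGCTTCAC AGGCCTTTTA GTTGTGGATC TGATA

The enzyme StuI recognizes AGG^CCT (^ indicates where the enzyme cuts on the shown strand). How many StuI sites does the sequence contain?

4

AGGCCT occurs starting at positions 1, 8, 38, 81.
StuI cuts at 4 sites.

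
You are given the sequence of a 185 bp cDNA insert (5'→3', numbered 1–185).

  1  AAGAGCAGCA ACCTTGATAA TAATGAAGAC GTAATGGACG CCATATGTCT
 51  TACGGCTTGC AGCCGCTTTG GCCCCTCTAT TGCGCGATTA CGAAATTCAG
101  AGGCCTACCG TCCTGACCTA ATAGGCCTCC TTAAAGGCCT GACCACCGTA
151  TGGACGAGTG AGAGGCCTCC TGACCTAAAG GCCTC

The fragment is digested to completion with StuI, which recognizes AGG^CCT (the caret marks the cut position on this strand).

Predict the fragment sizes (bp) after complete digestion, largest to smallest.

StuI sites (AGGCCT) start at positions 101, 123, 135, 163, 179.
StuI cuts after base 3 of each site, so after positions 103, 125, 137, 165, 181.
Linear molecule, 5 cuts → 6 fragments:
  1–103 → 103 bp
  104–125 → 22 bp
  126–137 → 12 bp
  138–165 → 28 bp
  166–181 → 16 bp
  182–185 → 4 bp
Sorted largest to smallest: 103, 28, 22, 16, 12, 4 bp.

103, 28, 22, 16, 12, 4 bp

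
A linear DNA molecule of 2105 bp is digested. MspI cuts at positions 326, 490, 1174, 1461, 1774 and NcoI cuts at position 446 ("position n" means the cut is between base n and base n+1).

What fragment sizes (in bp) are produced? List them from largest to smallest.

684, 331, 326, 313, 287, 120, 44 bp

Combined cut positions (sorted): 326, 446, 490, 1174, 1461, 1774.
Linear molecule, 6 cuts → 7 fragments:
  326 − 0 = 326 bp
  446 − 326 = 120 bp
  490 − 446 = 44 bp
  1174 − 490 = 684 bp
  1461 − 1174 = 287 bp
  1774 − 1461 = 313 bp
  2105 − 1774 = 331 bp
Sorted largest to smallest: 684, 331, 326, 313, 287, 120, 44 bp.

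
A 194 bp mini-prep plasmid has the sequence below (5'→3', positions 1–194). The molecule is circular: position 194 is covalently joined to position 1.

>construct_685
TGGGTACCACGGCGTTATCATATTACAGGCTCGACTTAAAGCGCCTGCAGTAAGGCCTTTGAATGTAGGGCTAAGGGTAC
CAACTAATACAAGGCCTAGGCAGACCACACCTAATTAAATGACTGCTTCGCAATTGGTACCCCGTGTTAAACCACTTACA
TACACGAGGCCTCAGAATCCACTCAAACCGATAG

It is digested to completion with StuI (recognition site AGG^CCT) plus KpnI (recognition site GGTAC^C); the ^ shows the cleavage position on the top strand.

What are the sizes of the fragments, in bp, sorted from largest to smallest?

48, 46, 32, 29, 25, 14 bp

StuI sites (AGGCCT) start at positions 53, 92, 167.
StuI cuts after base 3 of each site, so after positions 55, 94, 169.
KpnI sites (GGTACC) start at positions 3, 76, 136.
KpnI cuts after base 5 of each site (before the last base), so after positions 7, 80, 140.
Combined cut positions: 7, 55, 80, 94, 140, 169.
Circular molecule, 6 cuts → 6 fragments:
  8–55 → 48 bp
  56–80 → 25 bp
  81–94 → 14 bp
  95–140 → 46 bp
  141–169 → 29 bp
  170–194 then 1–7 → 25 + 7 = 32 bp
Sorted largest to smallest: 48, 46, 32, 29, 25, 14 bp.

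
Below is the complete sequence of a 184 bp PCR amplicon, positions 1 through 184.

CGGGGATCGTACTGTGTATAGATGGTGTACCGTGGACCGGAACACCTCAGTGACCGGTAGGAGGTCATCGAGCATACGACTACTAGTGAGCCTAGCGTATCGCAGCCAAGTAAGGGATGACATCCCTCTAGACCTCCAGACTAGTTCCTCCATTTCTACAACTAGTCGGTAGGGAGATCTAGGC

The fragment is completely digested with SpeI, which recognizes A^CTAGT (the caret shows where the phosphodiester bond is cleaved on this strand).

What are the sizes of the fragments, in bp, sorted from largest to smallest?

82, 58, 23, 21 bp

SpeI sites (ACTAGT) start at positions 82, 140, 161.
SpeI cuts after the first base of each site, so after positions 82, 140, 161.
Linear molecule, 3 cuts → 4 fragments:
  1–82 → 82 bp
  83–140 → 58 bp
  141–161 → 21 bp
  162–184 → 23 bp
Sorted largest to smallest: 82, 58, 23, 21 bp.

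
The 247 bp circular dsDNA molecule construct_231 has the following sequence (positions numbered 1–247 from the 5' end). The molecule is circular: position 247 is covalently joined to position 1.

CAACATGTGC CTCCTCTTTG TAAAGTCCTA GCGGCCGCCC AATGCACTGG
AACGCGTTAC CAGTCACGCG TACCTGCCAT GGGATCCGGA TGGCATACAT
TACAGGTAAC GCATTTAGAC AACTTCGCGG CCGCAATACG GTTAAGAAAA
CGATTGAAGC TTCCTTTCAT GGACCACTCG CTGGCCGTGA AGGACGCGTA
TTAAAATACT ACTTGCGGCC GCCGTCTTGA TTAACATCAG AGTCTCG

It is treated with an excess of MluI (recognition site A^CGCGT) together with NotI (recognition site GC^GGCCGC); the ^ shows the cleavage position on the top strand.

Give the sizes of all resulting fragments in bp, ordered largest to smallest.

66, 63, 62, 22, 20, 14 bp

MluI sites (ACGCGT) start at positions 52, 66, 194.
MluI cuts after the first base of each site, so after positions 52, 66, 194.
NotI sites (GCGGCCGC) start at positions 31, 127, 215.
NotI cuts after base 2 of each site, so after positions 32, 128, 216.
Combined cut positions: 32, 52, 66, 128, 194, 216.
Circular molecule, 6 cuts → 6 fragments:
  33–52 → 20 bp
  53–66 → 14 bp
  67–128 → 62 bp
  129–194 → 66 bp
  195–216 → 22 bp
  217–247 then 1–32 → 31 + 32 = 63 bp
Sorted largest to smallest: 66, 63, 62, 22, 20, 14 bp.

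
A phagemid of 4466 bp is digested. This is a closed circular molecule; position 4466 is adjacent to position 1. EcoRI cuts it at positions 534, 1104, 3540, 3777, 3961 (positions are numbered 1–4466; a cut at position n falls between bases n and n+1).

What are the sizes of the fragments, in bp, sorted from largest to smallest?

2436, 1039, 570, 237, 184 bp

Circular molecule, 5 cuts → 5 fragments:
  1104 − 534 = 570 bp
  3540 − 1104 = 2436 bp
  3777 − 3540 = 237 bp
  3961 − 3777 = 184 bp
  wrap: 4466 − 3961 + 534 = 1039 bp
Sorted largest to smallest: 2436, 1039, 570, 237, 184 bp.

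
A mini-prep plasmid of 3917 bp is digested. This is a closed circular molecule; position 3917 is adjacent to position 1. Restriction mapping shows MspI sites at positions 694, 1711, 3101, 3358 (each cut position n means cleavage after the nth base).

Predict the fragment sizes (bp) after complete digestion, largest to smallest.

Circular molecule, 4 cuts → 4 fragments:
  1711 − 694 = 1017 bp
  3101 − 1711 = 1390 bp
  3358 − 3101 = 257 bp
  wrap: 3917 − 3358 + 694 = 1253 bp
Sorted largest to smallest: 1390, 1253, 1017, 257 bp.

1390, 1253, 1017, 257 bp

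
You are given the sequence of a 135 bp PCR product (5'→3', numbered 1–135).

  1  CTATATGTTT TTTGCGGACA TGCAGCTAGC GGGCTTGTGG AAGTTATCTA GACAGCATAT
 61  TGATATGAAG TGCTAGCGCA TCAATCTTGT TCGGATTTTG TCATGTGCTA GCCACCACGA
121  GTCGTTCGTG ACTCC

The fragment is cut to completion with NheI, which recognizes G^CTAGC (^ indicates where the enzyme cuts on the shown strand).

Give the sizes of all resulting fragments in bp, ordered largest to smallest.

NheI sites (GCTAGC) start at positions 25, 72, 107.
NheI cuts after the first base of each site, so after positions 25, 72, 107.
Linear molecule, 3 cuts → 4 fragments:
  1–25 → 25 bp
  26–72 → 47 bp
  73–107 → 35 bp
  108–135 → 28 bp
Sorted largest to smallest: 47, 35, 28, 25 bp.

47, 35, 28, 25 bp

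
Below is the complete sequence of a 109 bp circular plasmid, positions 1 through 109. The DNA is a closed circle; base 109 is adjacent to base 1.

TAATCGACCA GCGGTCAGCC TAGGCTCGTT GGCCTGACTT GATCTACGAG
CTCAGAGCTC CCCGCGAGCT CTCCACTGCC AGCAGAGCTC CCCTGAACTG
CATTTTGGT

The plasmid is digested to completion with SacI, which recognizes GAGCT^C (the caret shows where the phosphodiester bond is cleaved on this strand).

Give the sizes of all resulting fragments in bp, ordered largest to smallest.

SacI sites (GAGCTC) start at positions 48, 55, 66, 85.
SacI cuts after base 5 of each site (before the last base), so after positions 52, 59, 70, 89.
Circular molecule, 4 cuts → 4 fragments:
  53–59 → 7 bp
  60–70 → 11 bp
  71–89 → 19 bp
  90–109 then 1–52 → 20 + 52 = 72 bp
Sorted largest to smallest: 72, 19, 11, 7 bp.

72, 19, 11, 7 bp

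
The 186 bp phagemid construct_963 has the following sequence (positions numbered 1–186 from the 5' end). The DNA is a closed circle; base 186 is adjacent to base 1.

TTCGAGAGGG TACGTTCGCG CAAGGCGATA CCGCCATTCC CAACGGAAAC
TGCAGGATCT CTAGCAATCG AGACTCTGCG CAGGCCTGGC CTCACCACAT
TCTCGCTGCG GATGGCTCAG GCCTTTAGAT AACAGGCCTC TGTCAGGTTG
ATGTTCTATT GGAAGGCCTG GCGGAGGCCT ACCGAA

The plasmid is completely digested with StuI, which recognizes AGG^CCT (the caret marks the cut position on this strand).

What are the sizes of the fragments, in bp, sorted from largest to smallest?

StuI sites (AGGCCT) start at positions 82, 119, 134, 164, 175.
StuI cuts after base 3 of each site, so after positions 84, 121, 136, 166, 177.
Circular molecule, 5 cuts → 5 fragments:
  85–121 → 37 bp
  122–136 → 15 bp
  137–166 → 30 bp
  167–177 → 11 bp
  178–186 then 1–84 → 9 + 84 = 93 bp
Sorted largest to smallest: 93, 37, 30, 15, 11 bp.

93, 37, 30, 15, 11 bp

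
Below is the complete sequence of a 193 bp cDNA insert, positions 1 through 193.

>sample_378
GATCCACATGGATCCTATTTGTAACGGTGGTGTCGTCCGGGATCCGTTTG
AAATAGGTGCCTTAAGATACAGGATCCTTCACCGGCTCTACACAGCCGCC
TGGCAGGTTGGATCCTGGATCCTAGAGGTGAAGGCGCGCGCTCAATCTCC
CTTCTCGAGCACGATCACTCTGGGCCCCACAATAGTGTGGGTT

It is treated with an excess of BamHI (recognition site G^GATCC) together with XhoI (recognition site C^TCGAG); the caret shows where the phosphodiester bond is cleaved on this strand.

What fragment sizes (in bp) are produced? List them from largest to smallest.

39, 38, 37, 32, 30, 10, 7 bp

BamHI sites (GGATCC) start at positions 10, 40, 72, 110, 117.
BamHI cuts after the first base of each site, so after positions 10, 40, 72, 110, 117.
The XhoI site (CTCGAG) starts at position 154.
XhoI cuts after the first base of each site, so after position 154.
Combined cut positions: 10, 40, 72, 110, 117, 154.
Linear molecule, 6 cuts → 7 fragments:
  1–10 → 10 bp
  11–40 → 30 bp
  41–72 → 32 bp
  73–110 → 38 bp
  111–117 → 7 bp
  118–154 → 37 bp
  155–193 → 39 bp
Sorted largest to smallest: 39, 38, 37, 32, 30, 10, 7 bp.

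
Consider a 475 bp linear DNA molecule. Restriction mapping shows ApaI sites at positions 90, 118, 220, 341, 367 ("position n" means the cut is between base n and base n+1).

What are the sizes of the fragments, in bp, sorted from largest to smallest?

Linear molecule, 5 cuts → 6 fragments:
  90 − 0 = 90 bp
  118 − 90 = 28 bp
  220 − 118 = 102 bp
  341 − 220 = 121 bp
  367 − 341 = 26 bp
  475 − 367 = 108 bp
Sorted largest to smallest: 121, 108, 102, 90, 28, 26 bp.

121, 108, 102, 90, 28, 26 bp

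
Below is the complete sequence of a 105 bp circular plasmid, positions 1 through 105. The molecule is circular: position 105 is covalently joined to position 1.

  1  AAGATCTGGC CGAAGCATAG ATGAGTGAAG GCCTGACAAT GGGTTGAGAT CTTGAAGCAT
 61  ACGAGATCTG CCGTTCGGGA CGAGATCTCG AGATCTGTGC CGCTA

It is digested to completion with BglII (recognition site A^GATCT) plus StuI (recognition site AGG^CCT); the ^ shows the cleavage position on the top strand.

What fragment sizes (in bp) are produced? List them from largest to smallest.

BglII sites (AGATCT) start at positions 2, 47, 64, 83, 91.
BglII cuts after the first base of each site, so after positions 2, 47, 64, 83, 91.
The StuI site (AGGCCT) starts at position 29.
StuI cuts after base 3 of each site, so after position 31.
Combined cut positions: 2, 31, 47, 64, 83, 91.
Circular molecule, 6 cuts → 6 fragments:
  3–31 → 29 bp
  32–47 → 16 bp
  48–64 → 17 bp
  65–83 → 19 bp
  84–91 → 8 bp
  92–105 then 1–2 → 14 + 2 = 16 bp
Sorted largest to smallest: 29, 19, 17, 16, 16, 8 bp.

29, 19, 17, 16, 16, 8 bp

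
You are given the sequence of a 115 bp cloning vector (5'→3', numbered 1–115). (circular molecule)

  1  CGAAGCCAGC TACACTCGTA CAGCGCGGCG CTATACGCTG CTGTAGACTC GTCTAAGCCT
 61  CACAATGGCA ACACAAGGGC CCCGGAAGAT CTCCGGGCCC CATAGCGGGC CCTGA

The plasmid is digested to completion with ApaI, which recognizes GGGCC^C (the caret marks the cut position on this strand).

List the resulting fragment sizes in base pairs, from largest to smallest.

ApaI sites (GGGCCC) start at positions 77, 95, 107.
ApaI cuts after base 5 of each site (before the last base), so after positions 81, 99, 111.
Circular molecule, 3 cuts → 3 fragments:
  82–99 → 18 bp
  100–111 → 12 bp
  112–115 then 1–81 → 4 + 81 = 85 bp
Sorted largest to smallest: 85, 18, 12 bp.

85, 18, 12 bp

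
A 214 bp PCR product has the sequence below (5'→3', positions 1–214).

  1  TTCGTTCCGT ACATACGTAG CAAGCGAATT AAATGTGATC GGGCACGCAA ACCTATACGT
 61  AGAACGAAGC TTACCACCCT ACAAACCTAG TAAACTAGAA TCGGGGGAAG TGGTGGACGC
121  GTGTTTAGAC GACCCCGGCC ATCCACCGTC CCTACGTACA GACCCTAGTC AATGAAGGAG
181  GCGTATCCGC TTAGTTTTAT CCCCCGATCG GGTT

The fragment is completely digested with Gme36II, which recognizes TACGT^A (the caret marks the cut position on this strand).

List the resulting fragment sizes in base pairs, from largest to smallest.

97, 57, 42, 18 bp

Gme36II sites (TACGTA) start at positions 14, 56, 153.
Gme36II cuts after base 5 of each site (before the last base), so after positions 18, 60, 157.
Linear molecule, 3 cuts → 4 fragments:
  1–18 → 18 bp
  19–60 → 42 bp
  61–157 → 97 bp
  158–214 → 57 bp
Sorted largest to smallest: 97, 57, 42, 18 bp.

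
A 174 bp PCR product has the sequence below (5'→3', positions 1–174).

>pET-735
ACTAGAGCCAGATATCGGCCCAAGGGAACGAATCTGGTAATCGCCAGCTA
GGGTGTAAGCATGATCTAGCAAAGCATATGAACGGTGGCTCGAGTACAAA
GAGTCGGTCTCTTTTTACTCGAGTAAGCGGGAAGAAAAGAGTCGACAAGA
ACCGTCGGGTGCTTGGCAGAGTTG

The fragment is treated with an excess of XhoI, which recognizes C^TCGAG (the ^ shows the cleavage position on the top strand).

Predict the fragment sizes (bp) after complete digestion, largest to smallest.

XhoI sites (CTCGAG) start at positions 89, 118.
XhoI cuts after the first base of each site, so after positions 89, 118.
Linear molecule, 2 cuts → 3 fragments:
  1–89 → 89 bp
  90–118 → 29 bp
  119–174 → 56 bp
Sorted largest to smallest: 89, 56, 29 bp.

89, 56, 29 bp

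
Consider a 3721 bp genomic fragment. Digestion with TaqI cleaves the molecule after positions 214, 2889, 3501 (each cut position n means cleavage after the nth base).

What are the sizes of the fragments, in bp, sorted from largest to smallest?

2675, 612, 220, 214 bp

Linear molecule, 3 cuts → 4 fragments:
  214 − 0 = 214 bp
  2889 − 214 = 2675 bp
  3501 − 2889 = 612 bp
  3721 − 3501 = 220 bp
Sorted largest to smallest: 2675, 612, 220, 214 bp.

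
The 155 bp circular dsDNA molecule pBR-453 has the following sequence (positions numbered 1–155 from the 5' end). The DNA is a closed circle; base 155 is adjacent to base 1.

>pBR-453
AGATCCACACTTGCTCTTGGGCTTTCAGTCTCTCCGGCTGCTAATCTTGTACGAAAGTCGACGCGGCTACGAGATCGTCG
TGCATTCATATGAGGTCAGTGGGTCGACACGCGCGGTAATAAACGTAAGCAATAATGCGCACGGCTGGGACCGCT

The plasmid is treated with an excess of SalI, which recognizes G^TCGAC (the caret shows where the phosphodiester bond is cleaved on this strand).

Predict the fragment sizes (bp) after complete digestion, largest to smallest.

109, 46 bp

SalI sites (GTCGAC) start at positions 57, 103.
SalI cuts after the first base of each site, so after positions 57, 103.
Circular molecule, 2 cuts → 2 fragments:
  58–103 → 46 bp
  104–155 then 1–57 → 52 + 57 = 109 bp
Sorted largest to smallest: 109, 46 bp.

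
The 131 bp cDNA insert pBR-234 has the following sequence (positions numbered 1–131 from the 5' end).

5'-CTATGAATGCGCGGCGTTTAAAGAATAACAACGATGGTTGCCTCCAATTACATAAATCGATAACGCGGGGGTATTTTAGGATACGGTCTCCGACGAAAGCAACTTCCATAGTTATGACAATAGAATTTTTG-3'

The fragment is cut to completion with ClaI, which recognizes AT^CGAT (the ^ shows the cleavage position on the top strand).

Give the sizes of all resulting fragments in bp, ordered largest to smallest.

The ClaI site (ATCGAT) starts at position 56.
ClaI cuts after base 2 of each site, so after position 57.
Linear molecule, 1 cut → 2 fragments:
  1–57 → 57 bp
  58–131 → 74 bp
Sorted largest to smallest: 74, 57 bp.

74, 57 bp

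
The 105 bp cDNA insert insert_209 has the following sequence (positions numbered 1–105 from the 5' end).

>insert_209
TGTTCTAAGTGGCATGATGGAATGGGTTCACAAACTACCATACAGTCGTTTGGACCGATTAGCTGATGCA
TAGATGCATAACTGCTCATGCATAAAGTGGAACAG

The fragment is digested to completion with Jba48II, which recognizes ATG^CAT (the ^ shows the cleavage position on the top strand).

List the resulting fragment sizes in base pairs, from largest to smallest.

68, 15, 14, 8 bp

Jba48II sites (ATGCAT) start at positions 66, 74, 88.
Jba48II cuts after base 3 of each site, so after positions 68, 76, 90.
Linear molecule, 3 cuts → 4 fragments:
  1–68 → 68 bp
  69–76 → 8 bp
  77–90 → 14 bp
  91–105 → 15 bp
Sorted largest to smallest: 68, 15, 14, 8 bp.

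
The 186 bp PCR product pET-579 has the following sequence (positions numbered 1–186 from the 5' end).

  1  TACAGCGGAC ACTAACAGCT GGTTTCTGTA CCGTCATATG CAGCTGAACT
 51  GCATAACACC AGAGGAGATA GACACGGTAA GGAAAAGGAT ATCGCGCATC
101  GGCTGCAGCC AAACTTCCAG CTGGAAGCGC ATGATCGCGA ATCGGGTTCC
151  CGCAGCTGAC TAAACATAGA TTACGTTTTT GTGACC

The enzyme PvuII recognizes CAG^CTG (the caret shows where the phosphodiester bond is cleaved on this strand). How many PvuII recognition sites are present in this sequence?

4

CAGCTG occurs starting at positions 16, 41, 118, 153.
PvuII cuts at 4 sites.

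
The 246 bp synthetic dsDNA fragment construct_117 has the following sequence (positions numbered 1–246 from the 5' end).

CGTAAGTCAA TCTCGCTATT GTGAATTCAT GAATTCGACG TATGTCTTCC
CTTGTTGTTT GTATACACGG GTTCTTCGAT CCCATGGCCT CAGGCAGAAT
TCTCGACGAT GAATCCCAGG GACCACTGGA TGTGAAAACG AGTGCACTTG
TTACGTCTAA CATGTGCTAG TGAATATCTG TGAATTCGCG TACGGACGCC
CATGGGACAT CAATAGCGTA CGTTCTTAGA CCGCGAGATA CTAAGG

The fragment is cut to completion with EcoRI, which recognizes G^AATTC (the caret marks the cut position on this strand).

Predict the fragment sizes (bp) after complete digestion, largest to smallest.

85, 66, 64, 23, 8 bp

EcoRI sites (GAATTC) start at positions 23, 31, 97, 182.
EcoRI cuts after the first base of each site, so after positions 23, 31, 97, 182.
Linear molecule, 4 cuts → 5 fragments:
  1–23 → 23 bp
  24–31 → 8 bp
  32–97 → 66 bp
  98–182 → 85 bp
  183–246 → 64 bp
Sorted largest to smallest: 85, 66, 64, 23, 8 bp.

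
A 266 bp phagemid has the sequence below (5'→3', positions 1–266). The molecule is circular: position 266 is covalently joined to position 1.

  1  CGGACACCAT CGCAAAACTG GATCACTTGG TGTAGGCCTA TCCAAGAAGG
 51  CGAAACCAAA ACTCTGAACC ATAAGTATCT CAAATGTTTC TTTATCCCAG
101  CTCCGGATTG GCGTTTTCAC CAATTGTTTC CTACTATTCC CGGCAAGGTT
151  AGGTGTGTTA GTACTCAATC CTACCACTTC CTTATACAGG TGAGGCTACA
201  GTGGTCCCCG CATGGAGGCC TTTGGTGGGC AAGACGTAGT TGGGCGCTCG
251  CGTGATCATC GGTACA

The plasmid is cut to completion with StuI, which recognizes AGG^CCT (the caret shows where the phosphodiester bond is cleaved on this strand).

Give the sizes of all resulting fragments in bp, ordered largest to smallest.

182, 84 bp

StuI sites (AGGCCT) start at positions 34, 216.
StuI cuts after base 3 of each site, so after positions 36, 218.
Circular molecule, 2 cuts → 2 fragments:
  37–218 → 182 bp
  219–266 then 1–36 → 48 + 36 = 84 bp
Sorted largest to smallest: 182, 84 bp.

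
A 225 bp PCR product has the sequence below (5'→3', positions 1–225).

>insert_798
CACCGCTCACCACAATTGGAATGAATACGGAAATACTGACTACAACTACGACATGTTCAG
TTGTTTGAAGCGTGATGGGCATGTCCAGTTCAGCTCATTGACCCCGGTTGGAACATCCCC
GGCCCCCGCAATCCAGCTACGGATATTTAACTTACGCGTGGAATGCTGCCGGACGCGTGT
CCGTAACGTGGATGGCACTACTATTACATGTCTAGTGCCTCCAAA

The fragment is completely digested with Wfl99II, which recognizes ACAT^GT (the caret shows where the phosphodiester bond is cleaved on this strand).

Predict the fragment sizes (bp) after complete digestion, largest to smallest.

Wfl99II sites (ACATGT) start at positions 51, 206.
Wfl99II cuts after base 4 of each site, so after positions 54, 209.
Linear molecule, 2 cuts → 3 fragments:
  1–54 → 54 bp
  55–209 → 155 bp
  210–225 → 16 bp
Sorted largest to smallest: 155, 54, 16 bp.

155, 54, 16 bp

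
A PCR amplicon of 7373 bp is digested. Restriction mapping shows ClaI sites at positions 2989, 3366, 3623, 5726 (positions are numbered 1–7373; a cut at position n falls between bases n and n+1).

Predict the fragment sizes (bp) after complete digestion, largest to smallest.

2989, 2103, 1647, 377, 257 bp

Linear molecule, 4 cuts → 5 fragments:
  2989 − 0 = 2989 bp
  3366 − 2989 = 377 bp
  3623 − 3366 = 257 bp
  5726 − 3623 = 2103 bp
  7373 − 5726 = 1647 bp
Sorted largest to smallest: 2989, 2103, 1647, 377, 257 bp.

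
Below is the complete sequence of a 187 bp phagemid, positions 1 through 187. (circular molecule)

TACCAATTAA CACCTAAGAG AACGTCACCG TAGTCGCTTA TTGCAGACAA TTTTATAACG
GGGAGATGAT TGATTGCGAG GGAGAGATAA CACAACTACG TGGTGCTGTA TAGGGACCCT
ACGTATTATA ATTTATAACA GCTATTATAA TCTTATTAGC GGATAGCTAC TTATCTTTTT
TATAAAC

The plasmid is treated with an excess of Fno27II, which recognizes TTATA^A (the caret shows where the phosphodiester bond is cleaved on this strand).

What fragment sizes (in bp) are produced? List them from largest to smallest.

Fno27II sites (TTATAA) start at positions 53, 126, 133, 145, 180.
Fno27II cuts after base 5 of each site (before the last base), so after positions 57, 130, 137, 149, 184.
Circular molecule, 5 cuts → 5 fragments:
  58–130 → 73 bp
  131–137 → 7 bp
  138–149 → 12 bp
  150–184 → 35 bp
  185–187 then 1–57 → 3 + 57 = 60 bp
Sorted largest to smallest: 73, 60, 35, 12, 7 bp.

73, 60, 35, 12, 7 bp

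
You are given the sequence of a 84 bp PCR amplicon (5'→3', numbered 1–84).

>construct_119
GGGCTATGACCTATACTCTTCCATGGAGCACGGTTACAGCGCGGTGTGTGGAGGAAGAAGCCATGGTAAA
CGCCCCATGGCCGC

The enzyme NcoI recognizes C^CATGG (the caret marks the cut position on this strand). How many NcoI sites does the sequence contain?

CCATGG occurs starting at positions 21, 61, 75.
NcoI cuts at 3 sites.

3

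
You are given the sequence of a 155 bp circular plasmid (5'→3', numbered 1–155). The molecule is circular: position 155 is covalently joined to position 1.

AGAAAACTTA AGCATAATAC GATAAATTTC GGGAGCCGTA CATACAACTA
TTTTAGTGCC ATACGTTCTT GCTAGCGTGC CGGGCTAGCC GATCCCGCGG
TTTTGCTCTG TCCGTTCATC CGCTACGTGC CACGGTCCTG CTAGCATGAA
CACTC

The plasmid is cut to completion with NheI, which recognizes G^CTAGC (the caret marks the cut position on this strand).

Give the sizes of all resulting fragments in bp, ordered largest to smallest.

86, 56, 13 bp

NheI sites (GCTAGC) start at positions 71, 84, 140.
NheI cuts after the first base of each site, so after positions 71, 84, 140.
Circular molecule, 3 cuts → 3 fragments:
  72–84 → 13 bp
  85–140 → 56 bp
  141–155 then 1–71 → 15 + 71 = 86 bp
Sorted largest to smallest: 86, 56, 13 bp.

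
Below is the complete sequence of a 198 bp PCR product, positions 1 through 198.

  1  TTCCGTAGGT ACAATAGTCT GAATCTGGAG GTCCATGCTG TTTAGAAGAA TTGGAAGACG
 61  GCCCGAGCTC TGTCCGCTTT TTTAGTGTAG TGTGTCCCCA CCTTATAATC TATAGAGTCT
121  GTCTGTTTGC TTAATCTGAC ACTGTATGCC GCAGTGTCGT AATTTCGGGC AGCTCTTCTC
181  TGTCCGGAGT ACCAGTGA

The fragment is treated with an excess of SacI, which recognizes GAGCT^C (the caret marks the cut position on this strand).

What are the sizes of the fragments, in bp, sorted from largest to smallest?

The SacI site (GAGCTC) starts at position 65.
SacI cuts after base 5 of each site (before the last base), so after position 69.
Linear molecule, 1 cut → 2 fragments:
  1–69 → 69 bp
  70–198 → 129 bp
Sorted largest to smallest: 129, 69 bp.

129, 69 bp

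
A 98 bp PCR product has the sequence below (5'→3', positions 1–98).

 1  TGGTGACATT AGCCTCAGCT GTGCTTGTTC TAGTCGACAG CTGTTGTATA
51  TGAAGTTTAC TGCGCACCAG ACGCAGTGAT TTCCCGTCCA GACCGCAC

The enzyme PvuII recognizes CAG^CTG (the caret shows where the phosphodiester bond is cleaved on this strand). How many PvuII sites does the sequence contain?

CAGCTG occurs starting at positions 16, 38.
PvuII cuts at 2 sites.

2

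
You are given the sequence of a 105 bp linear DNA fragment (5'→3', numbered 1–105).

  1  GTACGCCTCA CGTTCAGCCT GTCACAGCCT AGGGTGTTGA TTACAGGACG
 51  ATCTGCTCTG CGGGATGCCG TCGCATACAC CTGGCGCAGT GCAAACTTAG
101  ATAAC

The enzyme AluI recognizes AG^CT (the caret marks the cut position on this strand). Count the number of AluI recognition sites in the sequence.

No occurrence of AGCT is present in the sequence.
AluI does not cut: 0 sites.

0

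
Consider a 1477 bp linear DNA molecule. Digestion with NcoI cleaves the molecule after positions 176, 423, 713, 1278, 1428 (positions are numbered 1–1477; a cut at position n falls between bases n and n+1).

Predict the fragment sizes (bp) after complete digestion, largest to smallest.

565, 290, 247, 176, 150, 49 bp

Linear molecule, 5 cuts → 6 fragments:
  176 − 0 = 176 bp
  423 − 176 = 247 bp
  713 − 423 = 290 bp
  1278 − 713 = 565 bp
  1428 − 1278 = 150 bp
  1477 − 1428 = 49 bp
Sorted largest to smallest: 565, 290, 247, 176, 150, 49 bp.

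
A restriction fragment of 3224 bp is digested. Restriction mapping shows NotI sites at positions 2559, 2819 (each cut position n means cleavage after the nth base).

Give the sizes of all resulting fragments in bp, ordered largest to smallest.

2559, 405, 260 bp

Linear molecule, 2 cuts → 3 fragments:
  2559 − 0 = 2559 bp
  2819 − 2559 = 260 bp
  3224 − 2819 = 405 bp
Sorted largest to smallest: 2559, 405, 260 bp.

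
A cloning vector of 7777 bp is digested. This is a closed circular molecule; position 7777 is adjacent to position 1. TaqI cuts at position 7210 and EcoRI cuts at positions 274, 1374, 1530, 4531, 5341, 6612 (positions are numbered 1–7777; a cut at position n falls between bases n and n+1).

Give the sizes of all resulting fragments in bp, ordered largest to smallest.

3001, 1271, 1100, 841, 810, 598, 156 bp

Combined cut positions (sorted): 274, 1374, 1530, 4531, 5341, 6612, 7210.
Circular molecule, 7 cuts → 7 fragments:
  1374 − 274 = 1100 bp
  1530 − 1374 = 156 bp
  4531 − 1530 = 3001 bp
  5341 − 4531 = 810 bp
  6612 − 5341 = 1271 bp
  7210 − 6612 = 598 bp
  wrap: 7777 − 7210 + 274 = 841 bp
Sorted largest to smallest: 3001, 1271, 1100, 841, 810, 598, 156 bp.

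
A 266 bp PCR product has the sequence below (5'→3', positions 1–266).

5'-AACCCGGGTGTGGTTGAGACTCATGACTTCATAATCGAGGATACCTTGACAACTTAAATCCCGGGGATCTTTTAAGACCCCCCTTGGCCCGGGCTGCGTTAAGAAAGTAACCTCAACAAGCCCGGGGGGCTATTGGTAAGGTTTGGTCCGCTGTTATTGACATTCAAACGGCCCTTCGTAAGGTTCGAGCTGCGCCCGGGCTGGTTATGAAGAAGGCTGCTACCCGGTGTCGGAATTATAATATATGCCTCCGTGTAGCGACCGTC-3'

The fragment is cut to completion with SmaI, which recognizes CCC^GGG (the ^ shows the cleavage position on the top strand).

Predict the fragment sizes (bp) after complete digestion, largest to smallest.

SmaI sites (CCCGGG) start at positions 3, 60, 88, 121, 195.
SmaI cuts after base 3 of each site, so after positions 5, 62, 90, 123, 197.
Linear molecule, 5 cuts → 6 fragments:
  1–5 → 5 bp
  6–62 → 57 bp
  63–90 → 28 bp
  91–123 → 33 bp
  124–197 → 74 bp
  198–266 → 69 bp
Sorted largest to smallest: 74, 69, 57, 33, 28, 5 bp.

74, 69, 57, 33, 28, 5 bp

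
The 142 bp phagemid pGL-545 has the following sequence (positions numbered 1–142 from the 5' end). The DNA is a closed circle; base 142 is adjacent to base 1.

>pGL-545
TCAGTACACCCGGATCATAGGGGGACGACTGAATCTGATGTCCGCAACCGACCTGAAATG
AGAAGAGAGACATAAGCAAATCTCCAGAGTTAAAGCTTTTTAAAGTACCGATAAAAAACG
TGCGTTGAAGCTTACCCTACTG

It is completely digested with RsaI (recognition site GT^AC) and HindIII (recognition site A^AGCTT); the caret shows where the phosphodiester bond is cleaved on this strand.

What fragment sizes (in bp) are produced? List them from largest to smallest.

RsaI sites (GTAC) start at positions 4, 105.
RsaI cuts after base 2 of each site, so after positions 5, 106.
HindIII sites (AAGCTT) start at positions 93, 128.
HindIII cuts after the first base of each site, so after positions 93, 128.
Combined cut positions: 5, 93, 106, 128.
Circular molecule, 4 cuts → 4 fragments:
  6–93 → 88 bp
  94–106 → 13 bp
  107–128 → 22 bp
  129–142 then 1–5 → 14 + 5 = 19 bp
Sorted largest to smallest: 88, 22, 19, 13 bp.

88, 22, 19, 13 bp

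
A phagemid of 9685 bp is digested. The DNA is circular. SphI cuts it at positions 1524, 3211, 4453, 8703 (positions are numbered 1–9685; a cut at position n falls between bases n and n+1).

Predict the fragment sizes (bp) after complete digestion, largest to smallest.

4250, 2506, 1687, 1242 bp

Circular molecule, 4 cuts → 4 fragments:
  3211 − 1524 = 1687 bp
  4453 − 3211 = 1242 bp
  8703 − 4453 = 4250 bp
  wrap: 9685 − 8703 + 1524 = 2506 bp
Sorted largest to smallest: 4250, 2506, 1687, 1242 bp.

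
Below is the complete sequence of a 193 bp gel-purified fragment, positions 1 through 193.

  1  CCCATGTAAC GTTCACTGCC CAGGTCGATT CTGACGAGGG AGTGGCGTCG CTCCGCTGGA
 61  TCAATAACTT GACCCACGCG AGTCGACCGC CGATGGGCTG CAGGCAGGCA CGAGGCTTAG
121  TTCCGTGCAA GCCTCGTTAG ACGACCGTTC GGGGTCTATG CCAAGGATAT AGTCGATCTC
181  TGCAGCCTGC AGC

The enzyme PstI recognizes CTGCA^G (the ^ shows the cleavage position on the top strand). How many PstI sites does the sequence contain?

CTGCAG occurs starting at positions 98, 180, 187.
PstI cuts at 3 sites.

3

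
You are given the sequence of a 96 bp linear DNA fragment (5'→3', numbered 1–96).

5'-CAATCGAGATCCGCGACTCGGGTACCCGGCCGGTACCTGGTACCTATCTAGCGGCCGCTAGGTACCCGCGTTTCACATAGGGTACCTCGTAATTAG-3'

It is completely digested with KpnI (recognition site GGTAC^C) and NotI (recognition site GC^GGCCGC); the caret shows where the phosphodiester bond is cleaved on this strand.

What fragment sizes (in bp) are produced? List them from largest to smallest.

25, 20, 13, 11, 11, 9, 7 bp

KpnI sites (GGTACC) start at positions 21, 32, 39, 61, 81.
KpnI cuts after base 5 of each site (before the last base), so after positions 25, 36, 43, 65, 85.
The NotI site (GCGGCCGC) starts at position 51.
NotI cuts after base 2 of each site, so after position 52.
Combined cut positions: 25, 36, 43, 52, 65, 85.
Linear molecule, 6 cuts → 7 fragments:
  1–25 → 25 bp
  26–36 → 11 bp
  37–43 → 7 bp
  44–52 → 9 bp
  53–65 → 13 bp
  66–85 → 20 bp
  86–96 → 11 bp
Sorted largest to smallest: 25, 20, 13, 11, 11, 9, 7 bp.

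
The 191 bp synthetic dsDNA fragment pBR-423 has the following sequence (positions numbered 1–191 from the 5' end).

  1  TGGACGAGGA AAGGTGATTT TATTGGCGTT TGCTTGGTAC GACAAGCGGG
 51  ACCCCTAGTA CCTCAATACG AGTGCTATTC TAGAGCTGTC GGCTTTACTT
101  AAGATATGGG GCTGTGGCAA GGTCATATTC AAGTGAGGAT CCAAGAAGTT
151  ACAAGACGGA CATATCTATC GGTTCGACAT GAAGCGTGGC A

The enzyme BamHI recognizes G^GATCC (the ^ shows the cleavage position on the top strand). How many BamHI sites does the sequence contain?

GGATCC occurs starting at position 137.
BamHI cuts at 1 site.

1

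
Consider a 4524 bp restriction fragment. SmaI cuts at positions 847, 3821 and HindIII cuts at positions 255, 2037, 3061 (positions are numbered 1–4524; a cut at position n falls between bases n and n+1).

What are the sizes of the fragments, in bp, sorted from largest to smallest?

1190, 1024, 760, 703, 592, 255 bp

Combined cut positions (sorted): 255, 847, 2037, 3061, 3821.
Linear molecule, 5 cuts → 6 fragments:
  255 − 0 = 255 bp
  847 − 255 = 592 bp
  2037 − 847 = 1190 bp
  3061 − 2037 = 1024 bp
  3821 − 3061 = 760 bp
  4524 − 3821 = 703 bp
Sorted largest to smallest: 1190, 1024, 760, 703, 592, 255 bp.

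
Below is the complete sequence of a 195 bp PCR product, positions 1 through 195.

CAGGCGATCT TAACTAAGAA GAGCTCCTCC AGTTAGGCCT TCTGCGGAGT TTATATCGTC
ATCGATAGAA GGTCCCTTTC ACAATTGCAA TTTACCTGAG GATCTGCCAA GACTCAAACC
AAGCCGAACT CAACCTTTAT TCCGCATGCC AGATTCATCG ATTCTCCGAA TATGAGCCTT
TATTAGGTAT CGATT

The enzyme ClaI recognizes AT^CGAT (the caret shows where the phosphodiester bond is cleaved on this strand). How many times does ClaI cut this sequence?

3

ATCGAT occurs starting at positions 61, 157, 189.
ClaI cuts at 3 sites.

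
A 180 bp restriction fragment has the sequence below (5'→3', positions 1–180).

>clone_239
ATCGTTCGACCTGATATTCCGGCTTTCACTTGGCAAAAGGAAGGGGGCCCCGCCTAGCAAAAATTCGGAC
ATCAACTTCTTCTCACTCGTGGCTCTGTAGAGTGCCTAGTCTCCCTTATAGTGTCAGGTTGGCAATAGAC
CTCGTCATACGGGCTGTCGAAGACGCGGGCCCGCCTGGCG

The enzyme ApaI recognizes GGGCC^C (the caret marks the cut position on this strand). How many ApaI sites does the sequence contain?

GGGCCC occurs starting at positions 45, 167.
ApaI cuts at 2 sites.

2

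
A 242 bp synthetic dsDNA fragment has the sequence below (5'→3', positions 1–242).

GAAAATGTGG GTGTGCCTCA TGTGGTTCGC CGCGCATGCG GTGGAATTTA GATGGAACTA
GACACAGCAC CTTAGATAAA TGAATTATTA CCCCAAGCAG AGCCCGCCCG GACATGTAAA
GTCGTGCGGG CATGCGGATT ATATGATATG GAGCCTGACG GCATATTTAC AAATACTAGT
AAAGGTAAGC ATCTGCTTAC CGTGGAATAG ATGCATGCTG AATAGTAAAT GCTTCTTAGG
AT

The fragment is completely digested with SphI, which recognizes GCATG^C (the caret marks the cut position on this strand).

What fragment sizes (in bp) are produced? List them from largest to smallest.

SphI sites (GCATGC) start at positions 34, 130, 213.
SphI cuts after base 5 of each site (before the last base), so after positions 38, 134, 217.
Linear molecule, 3 cuts → 4 fragments:
  1–38 → 38 bp
  39–134 → 96 bp
  135–217 → 83 bp
  218–242 → 25 bp
Sorted largest to smallest: 96, 83, 38, 25 bp.

96, 83, 38, 25 bp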